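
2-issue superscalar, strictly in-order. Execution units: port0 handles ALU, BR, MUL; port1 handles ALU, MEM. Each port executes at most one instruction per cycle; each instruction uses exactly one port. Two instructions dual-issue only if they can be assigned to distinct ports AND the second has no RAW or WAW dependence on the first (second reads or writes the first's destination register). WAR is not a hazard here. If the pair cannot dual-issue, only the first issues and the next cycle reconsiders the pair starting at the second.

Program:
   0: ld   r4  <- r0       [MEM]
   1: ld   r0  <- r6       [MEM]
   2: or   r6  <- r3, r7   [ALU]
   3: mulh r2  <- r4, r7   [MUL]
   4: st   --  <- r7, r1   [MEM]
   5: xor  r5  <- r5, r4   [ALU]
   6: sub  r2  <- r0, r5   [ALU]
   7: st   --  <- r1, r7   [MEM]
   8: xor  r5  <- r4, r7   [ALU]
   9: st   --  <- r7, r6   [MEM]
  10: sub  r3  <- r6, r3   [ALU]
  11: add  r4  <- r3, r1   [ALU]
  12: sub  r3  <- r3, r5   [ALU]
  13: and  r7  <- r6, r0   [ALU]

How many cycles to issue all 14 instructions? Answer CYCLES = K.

CYCLES = 9

t=0 i0:ld.MEM ; no-port MEM/MEM
t=1 i1&i2:ld.MEM+or.ALU ; 2-wide
t=2 i3&i4:mulh.MUL+st.MEM ; 2-wide
t=3 i5:xor.ALU ; RAW r5
t=4 i6&i7:sub.ALU+st.MEM ; 2-wide
t=5 i8&i9:xor.ALU+st.MEM ; 2-wide
t=6 i10:sub.ALU ; RAW r3
t=7 i11&i12:add.ALU+sub.ALU ; 2-wide
t=8 i13:and.ALU ; tail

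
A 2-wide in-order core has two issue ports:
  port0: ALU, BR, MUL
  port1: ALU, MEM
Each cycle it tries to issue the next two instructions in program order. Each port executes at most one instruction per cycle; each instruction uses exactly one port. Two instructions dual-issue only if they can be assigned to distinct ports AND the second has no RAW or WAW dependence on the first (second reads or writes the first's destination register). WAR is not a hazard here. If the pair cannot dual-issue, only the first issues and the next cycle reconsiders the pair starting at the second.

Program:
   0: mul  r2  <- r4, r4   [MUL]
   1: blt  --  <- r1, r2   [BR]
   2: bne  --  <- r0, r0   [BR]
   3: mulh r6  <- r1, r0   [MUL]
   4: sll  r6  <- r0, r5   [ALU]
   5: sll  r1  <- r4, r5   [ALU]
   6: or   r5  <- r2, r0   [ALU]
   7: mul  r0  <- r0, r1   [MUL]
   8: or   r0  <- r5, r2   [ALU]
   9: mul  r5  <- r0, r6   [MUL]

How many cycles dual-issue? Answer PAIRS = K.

PAIRS = 2

  cy0 -> i0 (mul) no-port MUL/BR
  cy1 -> i1 (blt) no-port BR/BR
  cy2 -> i2 (bne) no-port BR/MUL
  cy3 -> i3 (mulh) WAW r6
  cy4 -> i4,i5 (sll+sll) 2-wide
  cy5 -> i6,i7 (or+mul) 2-wide
  cy6 -> i8 (or) RAW r0
  cy7 -> i9 (mul) tail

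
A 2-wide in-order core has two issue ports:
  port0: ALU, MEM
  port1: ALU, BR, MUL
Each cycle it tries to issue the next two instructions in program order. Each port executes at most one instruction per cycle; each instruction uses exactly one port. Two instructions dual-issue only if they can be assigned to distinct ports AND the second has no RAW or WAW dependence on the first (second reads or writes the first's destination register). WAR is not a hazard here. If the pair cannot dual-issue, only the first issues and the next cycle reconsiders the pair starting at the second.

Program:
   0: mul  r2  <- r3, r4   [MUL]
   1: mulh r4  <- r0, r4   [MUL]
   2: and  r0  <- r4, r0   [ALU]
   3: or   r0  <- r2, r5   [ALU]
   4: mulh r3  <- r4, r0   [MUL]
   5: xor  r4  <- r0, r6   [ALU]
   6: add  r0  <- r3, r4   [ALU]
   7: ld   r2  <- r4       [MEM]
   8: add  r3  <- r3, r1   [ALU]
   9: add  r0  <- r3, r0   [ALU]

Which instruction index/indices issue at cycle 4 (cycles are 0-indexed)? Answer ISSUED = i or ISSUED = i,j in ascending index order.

c0: i0 mul.MUL  no-port MUL/MUL
c1: i1 mulh.MUL  RAW r4
c2: i2 and.ALU  WAW r0
c3: i3 or.ALU  RAW r0
c4: i4/i5 mulh.MUL;xor.ALU  dual
c5: i6/i7 add.ALU;ld.MEM  dual
c6: i8 add.ALU  RAW r3
c7: i9 add.ALU  tail

ISSUED = 4,5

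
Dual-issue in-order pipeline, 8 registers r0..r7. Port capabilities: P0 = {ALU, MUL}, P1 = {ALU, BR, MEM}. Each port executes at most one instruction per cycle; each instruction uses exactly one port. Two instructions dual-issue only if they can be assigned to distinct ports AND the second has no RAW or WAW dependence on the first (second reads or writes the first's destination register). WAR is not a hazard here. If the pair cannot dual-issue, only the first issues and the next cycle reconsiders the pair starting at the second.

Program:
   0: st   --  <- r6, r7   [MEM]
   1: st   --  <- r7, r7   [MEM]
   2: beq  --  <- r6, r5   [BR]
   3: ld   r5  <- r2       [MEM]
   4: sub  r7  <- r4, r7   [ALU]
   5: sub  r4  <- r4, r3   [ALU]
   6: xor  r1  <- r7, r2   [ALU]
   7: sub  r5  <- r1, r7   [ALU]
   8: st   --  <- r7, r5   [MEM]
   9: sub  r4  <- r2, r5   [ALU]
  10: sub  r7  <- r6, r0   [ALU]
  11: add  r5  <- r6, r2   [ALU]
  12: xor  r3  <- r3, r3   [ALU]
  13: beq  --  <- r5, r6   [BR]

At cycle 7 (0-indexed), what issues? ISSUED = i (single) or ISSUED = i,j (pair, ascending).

ISSUED = 10,11

#0 head=0: st.MEM i0 no-port MEM/MEM
#1 head=1: st.MEM i1 no-port MEM/BR
#2 head=2: beq.BR i2 no-port BR/MEM
#3 head=3: ld.MEM;sub.ALU i3,i4 2-wide
#4 head=5: sub.ALU;xor.ALU i5,i6 2-wide
#5 head=7: sub.ALU i7 RAW r5
#6 head=8: st.MEM;sub.ALU i8,i9 2-wide
#7 head=10: sub.ALU;add.ALU i10,i11 2-wide
#8 head=12: xor.ALU;beq.BR i12,i13 2-wide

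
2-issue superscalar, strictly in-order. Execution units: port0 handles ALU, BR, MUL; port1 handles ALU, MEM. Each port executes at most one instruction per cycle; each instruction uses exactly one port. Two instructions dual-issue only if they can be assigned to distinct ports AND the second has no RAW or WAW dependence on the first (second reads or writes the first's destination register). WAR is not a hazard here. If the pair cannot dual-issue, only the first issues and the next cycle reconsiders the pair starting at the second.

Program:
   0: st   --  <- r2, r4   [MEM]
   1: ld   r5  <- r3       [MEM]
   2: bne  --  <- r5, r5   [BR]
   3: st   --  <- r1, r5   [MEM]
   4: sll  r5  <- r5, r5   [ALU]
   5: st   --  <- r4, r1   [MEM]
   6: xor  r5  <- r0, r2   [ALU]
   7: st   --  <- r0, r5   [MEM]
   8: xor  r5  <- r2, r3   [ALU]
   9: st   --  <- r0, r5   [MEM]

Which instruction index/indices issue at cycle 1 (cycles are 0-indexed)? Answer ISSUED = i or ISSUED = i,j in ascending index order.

ISSUED = 1

[0] i0  st.MEM  -- no-port MEM/MEM
[1] i1  ld.MEM  -- RAW r5
[2] i2+i3  bne.BR;st.MEM  -- pair
[3] i4+i5  sll.ALU;st.MEM  -- pair
[4] i6  xor.ALU  -- RAW r5
[5] i7+i8  st.MEM;xor.ALU  -- pair
[6] i9  st.MEM  -- tail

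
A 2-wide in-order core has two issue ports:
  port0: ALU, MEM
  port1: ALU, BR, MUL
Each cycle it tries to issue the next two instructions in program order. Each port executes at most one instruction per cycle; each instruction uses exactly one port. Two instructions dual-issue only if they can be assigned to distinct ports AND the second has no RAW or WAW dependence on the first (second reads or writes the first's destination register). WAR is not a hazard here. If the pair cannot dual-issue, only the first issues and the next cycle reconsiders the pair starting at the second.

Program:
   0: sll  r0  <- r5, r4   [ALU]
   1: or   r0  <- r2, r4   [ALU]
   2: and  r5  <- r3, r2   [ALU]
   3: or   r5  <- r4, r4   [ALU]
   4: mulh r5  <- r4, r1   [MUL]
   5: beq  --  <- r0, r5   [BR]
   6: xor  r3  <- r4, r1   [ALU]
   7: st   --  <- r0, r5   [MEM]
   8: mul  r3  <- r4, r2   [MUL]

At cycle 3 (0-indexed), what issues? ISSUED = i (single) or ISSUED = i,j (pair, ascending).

c0: i0 sll.ALU  WAW r0
c1: i1/i2 or.ALU+and.ALU  2-wide
c2: i3 or.ALU  WAW r5
c3: i4 mulh.MUL  no-port MUL/BR
c4: i5/i6 beq.BR+xor.ALU  2-wide
c5: i7/i8 st.MEM+mul.MUL  2-wide

ISSUED = 4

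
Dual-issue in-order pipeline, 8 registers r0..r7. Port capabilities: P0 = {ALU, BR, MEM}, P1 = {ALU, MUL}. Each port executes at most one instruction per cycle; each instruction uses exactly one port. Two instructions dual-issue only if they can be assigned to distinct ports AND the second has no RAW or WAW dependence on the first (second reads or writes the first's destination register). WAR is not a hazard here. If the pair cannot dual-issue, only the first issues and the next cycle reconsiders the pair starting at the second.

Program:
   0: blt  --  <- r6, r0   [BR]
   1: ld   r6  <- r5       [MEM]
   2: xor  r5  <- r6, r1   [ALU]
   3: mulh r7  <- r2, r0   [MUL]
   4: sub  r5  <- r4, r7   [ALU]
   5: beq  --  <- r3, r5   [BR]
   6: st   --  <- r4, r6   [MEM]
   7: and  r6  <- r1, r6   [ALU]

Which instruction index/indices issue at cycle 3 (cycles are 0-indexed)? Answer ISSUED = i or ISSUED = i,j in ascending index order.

ISSUED = 4

[0] i0  blt.BR  -- no-port BR/MEM
[1] i1  ld.MEM  -- RAW r6
[2] i2/i3  xor.ALU+mulh.MUL  -- pair
[3] i4  sub.ALU  -- RAW r5
[4] i5  beq.BR  -- no-port BR/MEM
[5] i6/i7  st.MEM+and.ALU  -- pair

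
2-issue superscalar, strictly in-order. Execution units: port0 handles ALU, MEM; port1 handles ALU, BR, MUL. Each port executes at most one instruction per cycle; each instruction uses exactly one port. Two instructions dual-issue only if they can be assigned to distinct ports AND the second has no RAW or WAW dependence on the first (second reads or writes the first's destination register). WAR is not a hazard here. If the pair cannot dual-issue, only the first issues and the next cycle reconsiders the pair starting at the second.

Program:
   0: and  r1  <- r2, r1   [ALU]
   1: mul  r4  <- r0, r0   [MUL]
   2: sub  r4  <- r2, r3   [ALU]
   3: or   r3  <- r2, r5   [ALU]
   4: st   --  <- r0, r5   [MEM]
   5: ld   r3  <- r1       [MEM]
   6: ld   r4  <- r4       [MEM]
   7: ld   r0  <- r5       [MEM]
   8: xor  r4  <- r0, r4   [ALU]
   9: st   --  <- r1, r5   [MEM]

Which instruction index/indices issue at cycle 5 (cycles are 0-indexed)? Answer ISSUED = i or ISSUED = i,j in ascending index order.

#0 head=0: and mul i0,i1 pair
#1 head=2: sub or i2,i3 pair
#2 head=4: st i4 no-port MEM/MEM
#3 head=5: ld i5 no-port MEM/MEM
#4 head=6: ld i6 no-port MEM/MEM
#5 head=7: ld i7 RAW r0
#6 head=8: xor st i8,i9 pair

ISSUED = 7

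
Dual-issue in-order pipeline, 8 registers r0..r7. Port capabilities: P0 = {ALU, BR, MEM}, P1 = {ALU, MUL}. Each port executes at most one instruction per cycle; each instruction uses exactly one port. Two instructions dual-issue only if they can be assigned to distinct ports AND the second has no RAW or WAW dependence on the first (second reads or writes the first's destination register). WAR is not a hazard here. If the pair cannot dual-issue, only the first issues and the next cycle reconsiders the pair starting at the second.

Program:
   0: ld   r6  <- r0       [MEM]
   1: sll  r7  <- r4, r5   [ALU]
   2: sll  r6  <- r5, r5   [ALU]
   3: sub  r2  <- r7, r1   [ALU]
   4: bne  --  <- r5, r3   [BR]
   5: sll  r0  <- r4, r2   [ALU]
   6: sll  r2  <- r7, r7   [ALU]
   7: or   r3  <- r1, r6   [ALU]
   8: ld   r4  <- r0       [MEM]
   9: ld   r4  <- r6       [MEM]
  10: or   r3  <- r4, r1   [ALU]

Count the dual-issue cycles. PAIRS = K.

PAIRS = 4

c0: i0&i1 ld.MEM sll.ALU  2-wide
c1: i2&i3 sll.ALU sub.ALU  2-wide
c2: i4&i5 bne.BR sll.ALU  2-wide
c3: i6&i7 sll.ALU or.ALU  2-wide
c4: i8 ld.MEM  no-port MEM/MEM
c5: i9 ld.MEM  RAW r4
c6: i10 or.ALU  tail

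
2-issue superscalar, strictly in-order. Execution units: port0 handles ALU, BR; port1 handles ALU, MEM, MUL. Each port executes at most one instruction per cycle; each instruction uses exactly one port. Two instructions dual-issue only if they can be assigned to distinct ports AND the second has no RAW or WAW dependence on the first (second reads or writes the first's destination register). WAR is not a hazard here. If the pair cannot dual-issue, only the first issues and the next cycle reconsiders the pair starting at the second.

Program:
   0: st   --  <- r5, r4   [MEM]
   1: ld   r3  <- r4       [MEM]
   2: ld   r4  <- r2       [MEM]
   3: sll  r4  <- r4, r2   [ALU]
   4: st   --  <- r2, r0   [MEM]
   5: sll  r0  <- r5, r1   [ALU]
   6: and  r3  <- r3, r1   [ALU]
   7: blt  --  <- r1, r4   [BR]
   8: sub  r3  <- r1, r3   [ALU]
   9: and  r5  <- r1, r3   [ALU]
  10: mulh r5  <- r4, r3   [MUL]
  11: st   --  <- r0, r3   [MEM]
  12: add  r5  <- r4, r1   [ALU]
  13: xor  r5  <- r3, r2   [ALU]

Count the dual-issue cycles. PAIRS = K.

[0] i0  st  -- no-port MEM/MEM
[1] i1  ld  -- no-port MEM/MEM
[2] i2  ld  -- RAW+WAW r4
[3] i3+i4  sll;st  -- dual
[4] i5+i6  sll;and  -- dual
[5] i7+i8  blt;sub  -- dual
[6] i9  and  -- WAW r5
[7] i10  mulh  -- no-port MUL/MEM
[8] i11+i12  st;add  -- dual
[9] i13  xor  -- tail

PAIRS = 4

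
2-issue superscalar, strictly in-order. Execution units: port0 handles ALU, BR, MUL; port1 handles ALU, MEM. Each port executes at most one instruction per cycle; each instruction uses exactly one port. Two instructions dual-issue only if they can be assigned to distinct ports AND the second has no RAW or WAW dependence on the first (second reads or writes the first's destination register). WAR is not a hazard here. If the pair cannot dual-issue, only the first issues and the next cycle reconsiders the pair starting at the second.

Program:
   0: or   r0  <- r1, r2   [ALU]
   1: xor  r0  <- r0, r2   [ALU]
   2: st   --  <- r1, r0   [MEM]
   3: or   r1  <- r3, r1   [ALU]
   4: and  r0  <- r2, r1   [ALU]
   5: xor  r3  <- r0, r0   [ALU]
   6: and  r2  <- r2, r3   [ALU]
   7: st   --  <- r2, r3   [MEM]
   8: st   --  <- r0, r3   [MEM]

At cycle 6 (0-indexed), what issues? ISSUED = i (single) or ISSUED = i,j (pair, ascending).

ISSUED = 7

  cy0 -> i0 (or.ALU) RAW+WAW r0
  cy1 -> i1 (xor.ALU) RAW r0
  cy2 -> i2+i3 (st.MEM;or.ALU) dual
  cy3 -> i4 (and.ALU) RAW r0
  cy4 -> i5 (xor.ALU) RAW r3
  cy5 -> i6 (and.ALU) RAW r2
  cy6 -> i7 (st.MEM) no-port MEM/MEM
  cy7 -> i8 (st.MEM) tail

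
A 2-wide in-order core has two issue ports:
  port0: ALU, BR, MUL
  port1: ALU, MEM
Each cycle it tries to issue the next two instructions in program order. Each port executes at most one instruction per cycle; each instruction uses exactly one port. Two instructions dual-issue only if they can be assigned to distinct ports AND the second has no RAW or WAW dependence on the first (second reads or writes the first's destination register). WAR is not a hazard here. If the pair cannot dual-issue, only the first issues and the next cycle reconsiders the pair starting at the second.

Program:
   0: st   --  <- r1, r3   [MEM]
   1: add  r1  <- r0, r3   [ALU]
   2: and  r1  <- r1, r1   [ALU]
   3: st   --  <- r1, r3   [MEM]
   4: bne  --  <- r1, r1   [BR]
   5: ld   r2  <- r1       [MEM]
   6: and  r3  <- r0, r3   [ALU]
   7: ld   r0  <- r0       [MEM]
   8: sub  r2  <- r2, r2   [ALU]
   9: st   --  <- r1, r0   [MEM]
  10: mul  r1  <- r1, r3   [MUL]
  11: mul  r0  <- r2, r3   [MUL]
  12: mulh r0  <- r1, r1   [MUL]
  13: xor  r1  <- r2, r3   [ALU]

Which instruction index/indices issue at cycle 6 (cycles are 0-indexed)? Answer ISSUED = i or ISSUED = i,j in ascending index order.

t=0 i0&i1:st;add ; 2-wide
t=1 i2:and ; RAW r1
t=2 i3&i4:st;bne ; 2-wide
t=3 i5&i6:ld;and ; 2-wide
t=4 i7&i8:ld;sub ; 2-wide
t=5 i9&i10:st;mul ; 2-wide
t=6 i11:mul ; no-port MUL/MUL
t=7 i12&i13:mulh;xor ; 2-wide

ISSUED = 11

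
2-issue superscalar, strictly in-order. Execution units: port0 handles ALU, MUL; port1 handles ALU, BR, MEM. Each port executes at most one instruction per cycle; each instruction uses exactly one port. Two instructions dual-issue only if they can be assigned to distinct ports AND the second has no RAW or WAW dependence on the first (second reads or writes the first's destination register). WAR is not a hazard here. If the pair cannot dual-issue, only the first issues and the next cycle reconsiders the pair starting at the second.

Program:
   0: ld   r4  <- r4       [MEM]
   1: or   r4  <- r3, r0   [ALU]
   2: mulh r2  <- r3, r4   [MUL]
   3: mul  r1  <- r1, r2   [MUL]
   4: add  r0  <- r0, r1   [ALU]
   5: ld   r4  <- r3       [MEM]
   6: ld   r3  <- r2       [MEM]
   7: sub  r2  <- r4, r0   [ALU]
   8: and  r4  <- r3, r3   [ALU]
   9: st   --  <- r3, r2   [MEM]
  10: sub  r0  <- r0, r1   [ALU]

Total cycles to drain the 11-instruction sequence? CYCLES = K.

c0: i0 ld  WAW r4
c1: i1 or  RAW r4
c2: i2 mulh  no-port MUL/MUL
c3: i3 mul  RAW r1
c4: i4/i5 add+ld  pair
c5: i6/i7 ld+sub  pair
c6: i8/i9 and+st  pair
c7: i10 sub  tail

CYCLES = 8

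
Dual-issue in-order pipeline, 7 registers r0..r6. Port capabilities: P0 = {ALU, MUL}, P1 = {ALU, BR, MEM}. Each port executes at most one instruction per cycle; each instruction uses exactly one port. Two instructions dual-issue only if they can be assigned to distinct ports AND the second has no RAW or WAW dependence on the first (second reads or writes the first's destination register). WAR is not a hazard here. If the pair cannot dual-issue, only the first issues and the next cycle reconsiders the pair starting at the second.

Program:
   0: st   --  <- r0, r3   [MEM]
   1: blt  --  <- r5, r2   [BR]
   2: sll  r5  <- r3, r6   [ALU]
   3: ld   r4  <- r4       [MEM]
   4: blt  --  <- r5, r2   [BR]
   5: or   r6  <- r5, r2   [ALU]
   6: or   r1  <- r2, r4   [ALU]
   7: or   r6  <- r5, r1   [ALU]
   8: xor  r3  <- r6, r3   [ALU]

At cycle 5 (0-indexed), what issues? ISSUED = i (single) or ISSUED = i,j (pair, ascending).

ISSUED = 7

0. st.MEM @i0  | no-port MEM/BR
1. blt.BR/sll.ALU @i1/i2  | dual
2. ld.MEM @i3  | no-port MEM/BR
3. blt.BR/or.ALU @i4/i5  | dual
4. or.ALU @i6  | RAW r1
5. or.ALU @i7  | RAW r6
6. xor.ALU @i8  | tail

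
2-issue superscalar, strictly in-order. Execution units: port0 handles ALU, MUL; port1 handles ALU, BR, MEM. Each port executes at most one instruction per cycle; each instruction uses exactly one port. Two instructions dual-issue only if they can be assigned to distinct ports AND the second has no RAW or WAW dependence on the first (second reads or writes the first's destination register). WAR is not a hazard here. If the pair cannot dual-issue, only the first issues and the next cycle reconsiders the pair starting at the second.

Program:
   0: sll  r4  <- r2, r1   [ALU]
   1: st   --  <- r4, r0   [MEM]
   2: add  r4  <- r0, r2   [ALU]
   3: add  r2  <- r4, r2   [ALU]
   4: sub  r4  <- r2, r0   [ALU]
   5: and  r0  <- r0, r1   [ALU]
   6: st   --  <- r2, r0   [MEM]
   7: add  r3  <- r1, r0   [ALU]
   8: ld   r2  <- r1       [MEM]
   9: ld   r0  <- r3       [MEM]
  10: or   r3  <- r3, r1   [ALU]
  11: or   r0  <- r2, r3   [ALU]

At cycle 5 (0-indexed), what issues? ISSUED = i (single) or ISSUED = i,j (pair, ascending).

ISSUED = 8

0. sll @i0  | RAW r4
1. st/add @i1+i2  | dual
2. add @i3  | RAW r2
3. sub/and @i4+i5  | dual
4. st/add @i6+i7  | dual
5. ld @i8  | no-port MEM/MEM
6. ld/or @i9+i10  | dual
7. or @i11  | tail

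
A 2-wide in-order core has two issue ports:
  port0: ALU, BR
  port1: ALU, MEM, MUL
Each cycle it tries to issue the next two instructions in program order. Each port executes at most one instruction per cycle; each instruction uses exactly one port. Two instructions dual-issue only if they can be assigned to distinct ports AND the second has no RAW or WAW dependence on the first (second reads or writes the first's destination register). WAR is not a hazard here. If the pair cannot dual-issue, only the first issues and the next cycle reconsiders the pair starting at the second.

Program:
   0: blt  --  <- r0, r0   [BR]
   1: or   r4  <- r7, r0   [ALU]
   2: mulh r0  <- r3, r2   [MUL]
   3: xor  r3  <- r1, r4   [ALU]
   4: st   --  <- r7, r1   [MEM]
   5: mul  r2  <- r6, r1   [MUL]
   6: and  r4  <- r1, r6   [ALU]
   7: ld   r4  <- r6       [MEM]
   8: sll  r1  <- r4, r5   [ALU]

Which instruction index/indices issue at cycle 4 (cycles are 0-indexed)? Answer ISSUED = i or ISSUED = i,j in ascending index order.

#0 head=0: blt or i0&i1 dual
#1 head=2: mulh xor i2&i3 dual
#2 head=4: st i4 no-port MEM/MUL
#3 head=5: mul and i5&i6 dual
#4 head=7: ld i7 RAW r4
#5 head=8: sll i8 tail

ISSUED = 7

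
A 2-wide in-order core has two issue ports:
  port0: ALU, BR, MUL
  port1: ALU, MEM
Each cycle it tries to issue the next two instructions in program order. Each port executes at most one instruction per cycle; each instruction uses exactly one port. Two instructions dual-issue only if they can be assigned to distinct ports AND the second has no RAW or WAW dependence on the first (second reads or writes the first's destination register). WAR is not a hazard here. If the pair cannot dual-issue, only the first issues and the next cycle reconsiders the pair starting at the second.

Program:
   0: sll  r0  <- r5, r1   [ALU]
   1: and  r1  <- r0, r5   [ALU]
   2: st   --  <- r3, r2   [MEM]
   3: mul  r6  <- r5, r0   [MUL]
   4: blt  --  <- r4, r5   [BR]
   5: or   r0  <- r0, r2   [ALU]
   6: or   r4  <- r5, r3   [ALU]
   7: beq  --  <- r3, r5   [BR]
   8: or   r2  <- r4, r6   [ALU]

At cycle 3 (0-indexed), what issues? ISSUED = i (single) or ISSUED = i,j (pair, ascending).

#0 head=0: sll i0 RAW r0
#1 head=1: and+st i1/i2 pair
#2 head=3: mul i3 no-port MUL/BR
#3 head=4: blt+or i4/i5 pair
#4 head=6: or+beq i6/i7 pair
#5 head=8: or i8 tail

ISSUED = 4,5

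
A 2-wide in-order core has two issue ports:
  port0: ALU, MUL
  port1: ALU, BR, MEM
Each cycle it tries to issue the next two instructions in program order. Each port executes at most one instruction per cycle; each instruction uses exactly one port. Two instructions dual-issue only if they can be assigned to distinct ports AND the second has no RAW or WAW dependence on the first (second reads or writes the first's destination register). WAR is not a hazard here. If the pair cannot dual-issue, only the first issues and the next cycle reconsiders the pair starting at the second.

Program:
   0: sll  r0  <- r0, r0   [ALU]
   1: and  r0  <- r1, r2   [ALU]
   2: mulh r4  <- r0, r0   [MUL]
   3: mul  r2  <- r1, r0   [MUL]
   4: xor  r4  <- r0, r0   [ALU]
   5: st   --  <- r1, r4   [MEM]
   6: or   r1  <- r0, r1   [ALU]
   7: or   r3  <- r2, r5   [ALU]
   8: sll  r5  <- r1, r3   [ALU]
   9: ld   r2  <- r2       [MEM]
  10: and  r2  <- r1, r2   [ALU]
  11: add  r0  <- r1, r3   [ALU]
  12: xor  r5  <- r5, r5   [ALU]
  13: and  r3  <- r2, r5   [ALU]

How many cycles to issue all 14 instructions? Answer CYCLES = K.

c0: i0 sll  WAW r0
c1: i1 and  RAW r0
c2: i2 mulh  no-port MUL/MUL
c3: i3/i4 mul;xor  pair
c4: i5/i6 st;or  pair
c5: i7 or  RAW r3
c6: i8/i9 sll;ld  pair
c7: i10/i11 and;add  pair
c8: i12 xor  RAW r5
c9: i13 and  tail

CYCLES = 10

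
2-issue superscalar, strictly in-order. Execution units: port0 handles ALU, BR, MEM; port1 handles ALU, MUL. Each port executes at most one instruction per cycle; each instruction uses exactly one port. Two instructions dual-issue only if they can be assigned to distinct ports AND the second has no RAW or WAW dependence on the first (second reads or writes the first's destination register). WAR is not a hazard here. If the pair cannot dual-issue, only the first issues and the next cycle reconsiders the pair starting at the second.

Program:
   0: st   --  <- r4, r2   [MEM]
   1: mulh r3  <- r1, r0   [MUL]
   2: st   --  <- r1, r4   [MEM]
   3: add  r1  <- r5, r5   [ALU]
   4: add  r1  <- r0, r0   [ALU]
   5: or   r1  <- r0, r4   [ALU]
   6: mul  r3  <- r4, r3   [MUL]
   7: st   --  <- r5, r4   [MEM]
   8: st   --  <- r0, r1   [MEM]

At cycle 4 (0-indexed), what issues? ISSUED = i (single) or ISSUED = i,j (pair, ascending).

[0] i0,i1  st.MEM/mulh.MUL  -- 2-wide
[1] i2,i3  st.MEM/add.ALU  -- 2-wide
[2] i4  add.ALU  -- WAW r1
[3] i5,i6  or.ALU/mul.MUL  -- 2-wide
[4] i7  st.MEM  -- no-port MEM/MEM
[5] i8  st.MEM  -- tail

ISSUED = 7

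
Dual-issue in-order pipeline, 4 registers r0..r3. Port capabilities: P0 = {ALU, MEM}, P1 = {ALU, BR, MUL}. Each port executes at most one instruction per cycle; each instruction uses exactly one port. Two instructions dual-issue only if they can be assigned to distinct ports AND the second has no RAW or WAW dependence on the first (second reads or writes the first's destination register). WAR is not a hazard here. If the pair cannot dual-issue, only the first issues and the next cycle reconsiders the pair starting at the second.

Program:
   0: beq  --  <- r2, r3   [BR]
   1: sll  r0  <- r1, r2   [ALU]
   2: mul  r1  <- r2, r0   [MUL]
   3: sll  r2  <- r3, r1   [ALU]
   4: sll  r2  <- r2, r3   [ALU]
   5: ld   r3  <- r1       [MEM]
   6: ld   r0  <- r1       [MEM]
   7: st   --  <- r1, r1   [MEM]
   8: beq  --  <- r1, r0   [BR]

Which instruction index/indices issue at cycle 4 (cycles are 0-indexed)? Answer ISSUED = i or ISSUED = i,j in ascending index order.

ISSUED = 6

#0 head=0: beq/sll i0/i1 dual
#1 head=2: mul i2 RAW r1
#2 head=3: sll i3 RAW+WAW r2
#3 head=4: sll/ld i4/i5 dual
#4 head=6: ld i6 no-port MEM/MEM
#5 head=7: st/beq i7/i8 dual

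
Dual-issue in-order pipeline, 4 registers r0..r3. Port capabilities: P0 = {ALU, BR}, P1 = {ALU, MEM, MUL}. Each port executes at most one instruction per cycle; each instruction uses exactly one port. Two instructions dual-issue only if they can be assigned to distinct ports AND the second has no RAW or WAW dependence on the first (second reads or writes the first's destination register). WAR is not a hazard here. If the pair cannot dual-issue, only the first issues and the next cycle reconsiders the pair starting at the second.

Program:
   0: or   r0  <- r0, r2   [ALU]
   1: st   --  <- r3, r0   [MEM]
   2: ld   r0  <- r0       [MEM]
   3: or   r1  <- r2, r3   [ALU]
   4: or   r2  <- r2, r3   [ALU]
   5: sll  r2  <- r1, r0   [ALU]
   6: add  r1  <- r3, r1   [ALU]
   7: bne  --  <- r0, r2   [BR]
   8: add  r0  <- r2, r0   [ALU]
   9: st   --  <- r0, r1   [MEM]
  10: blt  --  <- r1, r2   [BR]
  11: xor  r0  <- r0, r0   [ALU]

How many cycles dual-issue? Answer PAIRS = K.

PAIRS = 4

  cy0 -> i0 (or) RAW r0
  cy1 -> i1 (st) no-port MEM/MEM
  cy2 -> i2&i3 (ld;or) 2-wide
  cy3 -> i4 (or) WAW r2
  cy4 -> i5&i6 (sll;add) 2-wide
  cy5 -> i7&i8 (bne;add) 2-wide
  cy6 -> i9&i10 (st;blt) 2-wide
  cy7 -> i11 (xor) tail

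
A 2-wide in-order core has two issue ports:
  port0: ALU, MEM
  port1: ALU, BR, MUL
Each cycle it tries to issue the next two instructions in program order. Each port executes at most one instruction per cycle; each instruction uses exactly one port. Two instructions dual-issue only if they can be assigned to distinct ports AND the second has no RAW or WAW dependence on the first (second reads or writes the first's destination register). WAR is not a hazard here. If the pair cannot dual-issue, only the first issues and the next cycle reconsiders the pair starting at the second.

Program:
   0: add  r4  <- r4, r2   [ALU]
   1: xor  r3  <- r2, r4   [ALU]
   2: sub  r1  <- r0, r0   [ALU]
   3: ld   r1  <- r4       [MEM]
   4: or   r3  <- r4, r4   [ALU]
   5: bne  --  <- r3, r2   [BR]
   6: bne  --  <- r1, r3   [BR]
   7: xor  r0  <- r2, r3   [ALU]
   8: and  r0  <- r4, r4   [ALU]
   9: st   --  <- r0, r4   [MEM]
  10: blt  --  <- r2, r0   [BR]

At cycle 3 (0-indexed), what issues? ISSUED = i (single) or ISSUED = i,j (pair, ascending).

[0] i0  add  -- RAW r4
[1] i1+i2  xor+sub  -- dual
[2] i3+i4  ld+or  -- dual
[3] i5  bne  -- no-port BR/BR
[4] i6+i7  bne+xor  -- dual
[5] i8  and  -- RAW r0
[6] i9+i10  st+blt  -- dual

ISSUED = 5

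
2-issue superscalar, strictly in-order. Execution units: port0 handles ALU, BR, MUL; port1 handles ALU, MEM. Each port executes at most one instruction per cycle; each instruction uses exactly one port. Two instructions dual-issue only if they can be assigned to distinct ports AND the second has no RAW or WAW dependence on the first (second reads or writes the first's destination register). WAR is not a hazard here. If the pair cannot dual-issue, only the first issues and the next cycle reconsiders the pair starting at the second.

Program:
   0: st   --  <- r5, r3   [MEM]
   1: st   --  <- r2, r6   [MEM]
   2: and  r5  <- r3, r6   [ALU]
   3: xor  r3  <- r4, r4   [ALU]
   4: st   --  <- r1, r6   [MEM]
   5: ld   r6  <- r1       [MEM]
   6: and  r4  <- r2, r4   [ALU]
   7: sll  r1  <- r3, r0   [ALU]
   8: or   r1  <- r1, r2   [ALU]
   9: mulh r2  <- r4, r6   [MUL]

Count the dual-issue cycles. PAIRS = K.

t=0 i0:st.MEM ; no-port MEM/MEM
t=1 i1+i2:st.MEM;and.ALU ; 2-wide
t=2 i3+i4:xor.ALU;st.MEM ; 2-wide
t=3 i5+i6:ld.MEM;and.ALU ; 2-wide
t=4 i7:sll.ALU ; RAW+WAW r1
t=5 i8+i9:or.ALU;mulh.MUL ; 2-wide

PAIRS = 4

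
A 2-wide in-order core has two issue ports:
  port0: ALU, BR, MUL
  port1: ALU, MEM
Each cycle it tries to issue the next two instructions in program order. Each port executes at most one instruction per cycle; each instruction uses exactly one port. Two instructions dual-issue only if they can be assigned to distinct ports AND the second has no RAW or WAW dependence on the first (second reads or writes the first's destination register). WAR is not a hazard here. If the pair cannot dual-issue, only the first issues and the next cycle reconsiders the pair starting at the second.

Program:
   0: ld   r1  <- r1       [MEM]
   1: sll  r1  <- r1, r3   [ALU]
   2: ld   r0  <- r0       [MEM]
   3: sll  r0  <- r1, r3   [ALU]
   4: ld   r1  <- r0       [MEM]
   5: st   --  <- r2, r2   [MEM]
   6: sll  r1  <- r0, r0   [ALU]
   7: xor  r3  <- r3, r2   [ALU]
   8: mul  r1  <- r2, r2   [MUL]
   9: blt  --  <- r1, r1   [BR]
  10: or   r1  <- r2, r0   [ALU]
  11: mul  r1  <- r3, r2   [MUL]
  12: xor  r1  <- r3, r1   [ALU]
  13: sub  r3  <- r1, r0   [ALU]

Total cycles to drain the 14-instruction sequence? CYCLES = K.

CYCLES = 10

c0: i0 ld  RAW+WAW r1
c1: i1&i2 sll+ld  pair
c2: i3 sll  RAW r0
c3: i4 ld  no-port MEM/MEM
c4: i5&i6 st+sll  pair
c5: i7&i8 xor+mul  pair
c6: i9&i10 blt+or  pair
c7: i11 mul  RAW+WAW r1
c8: i12 xor  RAW r1
c9: i13 sub  tail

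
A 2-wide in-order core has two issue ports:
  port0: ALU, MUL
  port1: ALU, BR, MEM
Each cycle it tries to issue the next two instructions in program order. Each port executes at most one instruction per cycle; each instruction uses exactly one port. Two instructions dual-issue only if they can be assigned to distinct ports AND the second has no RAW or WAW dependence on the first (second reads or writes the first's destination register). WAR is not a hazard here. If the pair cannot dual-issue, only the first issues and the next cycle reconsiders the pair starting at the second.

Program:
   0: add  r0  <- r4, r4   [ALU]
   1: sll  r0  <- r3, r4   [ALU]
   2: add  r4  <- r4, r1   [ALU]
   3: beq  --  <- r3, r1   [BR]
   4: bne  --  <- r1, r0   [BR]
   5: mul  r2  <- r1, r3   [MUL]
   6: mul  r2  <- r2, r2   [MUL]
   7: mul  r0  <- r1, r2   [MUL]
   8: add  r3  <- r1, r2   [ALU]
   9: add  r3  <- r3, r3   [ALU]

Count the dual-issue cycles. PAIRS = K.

PAIRS = 3

c0: i0 add.ALU  WAW r0
c1: i1,i2 sll.ALU;add.ALU  dual
c2: i3 beq.BR  no-port BR/BR
c3: i4,i5 bne.BR;mul.MUL  dual
c4: i6 mul.MUL  no-port MUL/MUL
c5: i7,i8 mul.MUL;add.ALU  dual
c6: i9 add.ALU  tail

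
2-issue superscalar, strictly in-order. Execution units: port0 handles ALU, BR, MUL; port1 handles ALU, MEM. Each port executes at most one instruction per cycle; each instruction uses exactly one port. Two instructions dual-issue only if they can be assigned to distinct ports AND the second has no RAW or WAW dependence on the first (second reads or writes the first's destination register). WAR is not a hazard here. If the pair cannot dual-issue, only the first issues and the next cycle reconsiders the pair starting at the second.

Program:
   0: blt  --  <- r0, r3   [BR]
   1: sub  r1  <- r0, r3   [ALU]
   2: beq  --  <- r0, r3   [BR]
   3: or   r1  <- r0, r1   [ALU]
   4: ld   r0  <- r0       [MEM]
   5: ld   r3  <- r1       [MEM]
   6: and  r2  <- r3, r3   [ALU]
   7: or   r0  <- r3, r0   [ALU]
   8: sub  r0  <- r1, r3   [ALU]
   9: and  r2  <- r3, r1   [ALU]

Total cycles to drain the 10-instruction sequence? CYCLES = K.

0. blt.BR+sub.ALU @i0,i1  | 2-wide
1. beq.BR+or.ALU @i2,i3  | 2-wide
2. ld.MEM @i4  | no-port MEM/MEM
3. ld.MEM @i5  | RAW r3
4. and.ALU+or.ALU @i6,i7  | 2-wide
5. sub.ALU+and.ALU @i8,i9  | 2-wide

CYCLES = 6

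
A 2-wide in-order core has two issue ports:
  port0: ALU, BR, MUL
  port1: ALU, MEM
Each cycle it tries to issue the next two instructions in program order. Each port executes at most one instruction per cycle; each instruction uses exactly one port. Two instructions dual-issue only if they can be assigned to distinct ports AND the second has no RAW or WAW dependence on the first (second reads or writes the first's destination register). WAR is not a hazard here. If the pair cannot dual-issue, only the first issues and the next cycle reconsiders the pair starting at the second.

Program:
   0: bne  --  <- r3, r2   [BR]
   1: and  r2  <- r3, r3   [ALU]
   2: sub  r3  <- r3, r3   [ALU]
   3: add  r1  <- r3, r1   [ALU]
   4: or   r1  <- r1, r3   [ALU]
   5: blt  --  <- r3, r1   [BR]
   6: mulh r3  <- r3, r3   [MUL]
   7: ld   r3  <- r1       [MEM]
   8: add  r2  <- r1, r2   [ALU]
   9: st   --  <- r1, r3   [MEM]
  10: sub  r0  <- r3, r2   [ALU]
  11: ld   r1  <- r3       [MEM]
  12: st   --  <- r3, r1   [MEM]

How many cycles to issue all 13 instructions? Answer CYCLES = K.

  cy0 -> i0/i1 (bne.BR and.ALU) 2-wide
  cy1 -> i2 (sub.ALU) RAW r3
  cy2 -> i3 (add.ALU) RAW+WAW r1
  cy3 -> i4 (or.ALU) RAW r1
  cy4 -> i5 (blt.BR) no-port BR/MUL
  cy5 -> i6 (mulh.MUL) WAW r3
  cy6 -> i7/i8 (ld.MEM add.ALU) 2-wide
  cy7 -> i9/i10 (st.MEM sub.ALU) 2-wide
  cy8 -> i11 (ld.MEM) no-port MEM/MEM
  cy9 -> i12 (st.MEM) tail

CYCLES = 10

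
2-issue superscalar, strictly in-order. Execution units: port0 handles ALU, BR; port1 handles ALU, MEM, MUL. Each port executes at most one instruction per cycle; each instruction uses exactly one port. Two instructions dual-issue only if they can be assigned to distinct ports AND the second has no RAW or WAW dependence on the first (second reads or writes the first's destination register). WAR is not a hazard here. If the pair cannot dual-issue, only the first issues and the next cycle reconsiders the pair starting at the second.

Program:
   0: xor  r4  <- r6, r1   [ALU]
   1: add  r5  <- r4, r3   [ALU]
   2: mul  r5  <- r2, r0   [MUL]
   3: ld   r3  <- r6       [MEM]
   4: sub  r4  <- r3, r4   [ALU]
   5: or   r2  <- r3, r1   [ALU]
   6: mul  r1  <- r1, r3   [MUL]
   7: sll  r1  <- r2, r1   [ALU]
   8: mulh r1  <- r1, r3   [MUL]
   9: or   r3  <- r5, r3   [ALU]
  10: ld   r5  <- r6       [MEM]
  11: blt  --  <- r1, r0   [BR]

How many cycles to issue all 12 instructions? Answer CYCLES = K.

CYCLES = 9

[0] i0  xor.ALU  -- RAW r4
[1] i1  add.ALU  -- WAW r5
[2] i2  mul.MUL  -- no-port MUL/MEM
[3] i3  ld.MEM  -- RAW r3
[4] i4&i5  sub.ALU or.ALU  -- 2-wide
[5] i6  mul.MUL  -- RAW+WAW r1
[6] i7  sll.ALU  -- RAW+WAW r1
[7] i8&i9  mulh.MUL or.ALU  -- 2-wide
[8] i10&i11  ld.MEM blt.BR  -- 2-wide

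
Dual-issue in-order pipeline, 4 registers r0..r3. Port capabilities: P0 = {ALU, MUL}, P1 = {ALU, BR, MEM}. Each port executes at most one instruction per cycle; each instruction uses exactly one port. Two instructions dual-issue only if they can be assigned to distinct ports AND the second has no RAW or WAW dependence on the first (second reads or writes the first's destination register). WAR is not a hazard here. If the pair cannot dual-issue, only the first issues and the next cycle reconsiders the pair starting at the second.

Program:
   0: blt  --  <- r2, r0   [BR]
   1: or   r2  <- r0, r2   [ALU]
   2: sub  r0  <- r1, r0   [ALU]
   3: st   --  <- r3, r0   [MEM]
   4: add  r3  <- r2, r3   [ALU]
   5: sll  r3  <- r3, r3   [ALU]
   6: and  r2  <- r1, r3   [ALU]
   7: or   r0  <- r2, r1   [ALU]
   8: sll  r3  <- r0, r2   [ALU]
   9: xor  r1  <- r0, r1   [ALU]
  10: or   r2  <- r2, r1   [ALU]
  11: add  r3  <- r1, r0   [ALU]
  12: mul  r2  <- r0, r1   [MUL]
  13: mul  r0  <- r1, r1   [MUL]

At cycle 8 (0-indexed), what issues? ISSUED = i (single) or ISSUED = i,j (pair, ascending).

t=0 i0,i1:blt.BR or.ALU ; dual
t=1 i2:sub.ALU ; RAW r0
t=2 i3,i4:st.MEM add.ALU ; dual
t=3 i5:sll.ALU ; RAW r3
t=4 i6:and.ALU ; RAW r2
t=5 i7:or.ALU ; RAW r0
t=6 i8,i9:sll.ALU xor.ALU ; dual
t=7 i10,i11:or.ALU add.ALU ; dual
t=8 i12:mul.MUL ; no-port MUL/MUL
t=9 i13:mul.MUL ; tail

ISSUED = 12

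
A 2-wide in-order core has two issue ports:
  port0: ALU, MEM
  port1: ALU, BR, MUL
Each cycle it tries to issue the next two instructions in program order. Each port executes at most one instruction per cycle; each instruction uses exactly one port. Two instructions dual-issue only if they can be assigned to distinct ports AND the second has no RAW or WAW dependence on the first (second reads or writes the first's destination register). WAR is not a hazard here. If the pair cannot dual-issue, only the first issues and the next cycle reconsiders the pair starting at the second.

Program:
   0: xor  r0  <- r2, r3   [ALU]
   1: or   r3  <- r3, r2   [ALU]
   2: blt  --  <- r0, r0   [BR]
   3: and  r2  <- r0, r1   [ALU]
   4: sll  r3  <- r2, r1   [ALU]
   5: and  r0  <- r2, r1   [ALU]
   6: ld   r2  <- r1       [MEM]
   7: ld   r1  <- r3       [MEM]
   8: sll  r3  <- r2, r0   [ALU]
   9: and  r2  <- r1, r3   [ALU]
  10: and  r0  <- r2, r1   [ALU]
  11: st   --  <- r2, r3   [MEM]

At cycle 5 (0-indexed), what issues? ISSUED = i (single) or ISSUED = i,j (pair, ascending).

  cy0 -> i0+i1 (xor.ALU or.ALU) 2-wide
  cy1 -> i2+i3 (blt.BR and.ALU) 2-wide
  cy2 -> i4+i5 (sll.ALU and.ALU) 2-wide
  cy3 -> i6 (ld.MEM) no-port MEM/MEM
  cy4 -> i7+i8 (ld.MEM sll.ALU) 2-wide
  cy5 -> i9 (and.ALU) RAW r2
  cy6 -> i10+i11 (and.ALU st.MEM) 2-wide

ISSUED = 9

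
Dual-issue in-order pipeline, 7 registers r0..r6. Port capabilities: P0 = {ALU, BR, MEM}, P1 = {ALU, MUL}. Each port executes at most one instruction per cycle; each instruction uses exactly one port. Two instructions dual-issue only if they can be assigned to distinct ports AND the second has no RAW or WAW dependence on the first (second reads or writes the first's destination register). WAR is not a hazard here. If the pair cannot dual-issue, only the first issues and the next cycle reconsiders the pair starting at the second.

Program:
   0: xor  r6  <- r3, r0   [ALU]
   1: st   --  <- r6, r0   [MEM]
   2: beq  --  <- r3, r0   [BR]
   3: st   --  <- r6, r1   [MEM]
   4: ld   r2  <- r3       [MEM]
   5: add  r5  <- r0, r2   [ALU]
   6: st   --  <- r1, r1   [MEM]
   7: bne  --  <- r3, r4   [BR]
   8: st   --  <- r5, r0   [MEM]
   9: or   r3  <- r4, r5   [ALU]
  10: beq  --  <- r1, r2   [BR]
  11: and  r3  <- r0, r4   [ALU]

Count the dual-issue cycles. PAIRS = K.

[0] i0  xor.ALU  -- RAW r6
[1] i1  st.MEM  -- no-port MEM/BR
[2] i2  beq.BR  -- no-port BR/MEM
[3] i3  st.MEM  -- no-port MEM/MEM
[4] i4  ld.MEM  -- RAW r2
[5] i5+i6  add.ALU st.MEM  -- dual
[6] i7  bne.BR  -- no-port BR/MEM
[7] i8+i9  st.MEM or.ALU  -- dual
[8] i10+i11  beq.BR and.ALU  -- dual

PAIRS = 3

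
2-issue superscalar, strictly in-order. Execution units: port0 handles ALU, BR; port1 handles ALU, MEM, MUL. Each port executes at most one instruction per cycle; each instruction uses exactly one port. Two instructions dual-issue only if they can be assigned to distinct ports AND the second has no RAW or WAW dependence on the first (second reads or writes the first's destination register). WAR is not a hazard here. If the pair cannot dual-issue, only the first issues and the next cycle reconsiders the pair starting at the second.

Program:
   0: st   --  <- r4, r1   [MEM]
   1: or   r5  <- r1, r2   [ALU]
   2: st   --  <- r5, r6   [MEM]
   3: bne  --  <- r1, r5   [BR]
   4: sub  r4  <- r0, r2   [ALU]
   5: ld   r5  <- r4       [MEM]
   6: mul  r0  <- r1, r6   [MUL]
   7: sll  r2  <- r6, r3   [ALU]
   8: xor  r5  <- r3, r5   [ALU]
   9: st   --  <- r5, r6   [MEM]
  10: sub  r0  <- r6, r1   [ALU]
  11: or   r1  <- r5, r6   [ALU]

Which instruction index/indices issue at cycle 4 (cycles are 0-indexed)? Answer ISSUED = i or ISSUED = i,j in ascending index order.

ISSUED = 6,7

t=0 i0&i1:st/or ; 2-wide
t=1 i2&i3:st/bne ; 2-wide
t=2 i4:sub ; RAW r4
t=3 i5:ld ; no-port MEM/MUL
t=4 i6&i7:mul/sll ; 2-wide
t=5 i8:xor ; RAW r5
t=6 i9&i10:st/sub ; 2-wide
t=7 i11:or ; tail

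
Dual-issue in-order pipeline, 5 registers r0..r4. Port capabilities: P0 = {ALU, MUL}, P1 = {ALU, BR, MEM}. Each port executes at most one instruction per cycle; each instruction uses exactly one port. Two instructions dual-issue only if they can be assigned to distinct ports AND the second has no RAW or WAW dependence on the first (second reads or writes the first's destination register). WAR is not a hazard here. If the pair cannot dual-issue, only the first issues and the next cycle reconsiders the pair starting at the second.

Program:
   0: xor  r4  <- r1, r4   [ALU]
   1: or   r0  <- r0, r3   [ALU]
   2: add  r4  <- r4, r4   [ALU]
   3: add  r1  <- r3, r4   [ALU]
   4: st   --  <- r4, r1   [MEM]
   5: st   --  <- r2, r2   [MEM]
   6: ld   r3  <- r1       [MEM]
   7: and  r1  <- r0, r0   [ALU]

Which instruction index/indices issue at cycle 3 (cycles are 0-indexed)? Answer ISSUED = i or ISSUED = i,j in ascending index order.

ISSUED = 4

  cy0 -> i0/i1 (xor or) pair
  cy1 -> i2 (add) RAW r4
  cy2 -> i3 (add) RAW r1
  cy3 -> i4 (st) no-port MEM/MEM
  cy4 -> i5 (st) no-port MEM/MEM
  cy5 -> i6/i7 (ld and) pair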